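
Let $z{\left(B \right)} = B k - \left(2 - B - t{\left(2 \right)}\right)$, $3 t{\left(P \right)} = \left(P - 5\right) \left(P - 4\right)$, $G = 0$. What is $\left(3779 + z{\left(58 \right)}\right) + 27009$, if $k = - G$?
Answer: $30846$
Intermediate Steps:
$k = 0$ ($k = \left(-1\right) 0 = 0$)
$t{\left(P \right)} = \frac{\left(-5 + P\right) \left(-4 + P\right)}{3}$ ($t{\left(P \right)} = \frac{\left(P - 5\right) \left(P - 4\right)}{3} = \frac{\left(-5 + P\right) \left(-4 + P\right)}{3}$)
$z{\left(B \right)} = B$ ($z{\left(B \right)} = B 0 + \left(\left(B + \left(\frac{20}{3} - 6 + \frac{2^{2}}{3}\right)\right) - 2\right) = 0 + \left(\left(B + \left(\frac{20}{3} - 6 + \frac{1}{3} \cdot 4\right)\right) - 2\right) = 0 + \left(\left(B + \left(\frac{20}{3} - 6 + \frac{4}{3}\right)\right) - 2\right) = 0 + \left(\left(B + 2\right) - 2\right) = 0 + \left(\left(2 + B\right) - 2\right) = 0 + B = B$)
$\left(3779 + z{\left(58 \right)}\right) + 27009 = \left(3779 + 58\right) + 27009 = 3837 + 27009 = 30846$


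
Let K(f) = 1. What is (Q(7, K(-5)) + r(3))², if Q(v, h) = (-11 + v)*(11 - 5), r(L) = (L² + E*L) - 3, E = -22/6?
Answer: 841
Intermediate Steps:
E = -11/3 (E = -22*⅙ = -11/3 ≈ -3.6667)
r(L) = -3 + L² - 11*L/3 (r(L) = (L² - 11*L/3) - 3 = -3 + L² - 11*L/3)
Q(v, h) = -66 + 6*v (Q(v, h) = (-11 + v)*6 = -66 + 6*v)
(Q(7, K(-5)) + r(3))² = ((-66 + 6*7) + (-3 + 3² - 11/3*3))² = ((-66 + 42) + (-3 + 9 - 11))² = (-24 - 5)² = (-29)² = 841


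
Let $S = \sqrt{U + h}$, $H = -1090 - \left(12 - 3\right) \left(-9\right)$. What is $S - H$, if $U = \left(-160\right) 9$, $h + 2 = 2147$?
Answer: $1009 + \sqrt{705} \approx 1035.6$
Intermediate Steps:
$h = 2145$ ($h = -2 + 2147 = 2145$)
$U = -1440$
$H = -1009$ ($H = -1090 - 9 \left(-9\right) = -1090 - -81 = -1090 + 81 = -1009$)
$S = \sqrt{705}$ ($S = \sqrt{-1440 + 2145} = \sqrt{705} \approx 26.552$)
$S - H = \sqrt{705} - -1009 = \sqrt{705} + 1009 = 1009 + \sqrt{705}$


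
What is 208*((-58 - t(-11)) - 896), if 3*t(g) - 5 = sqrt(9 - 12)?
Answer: -596336/3 - 208*I*sqrt(3)/3 ≈ -1.9878e+5 - 120.09*I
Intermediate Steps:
t(g) = 5/3 + I*sqrt(3)/3 (t(g) = 5/3 + sqrt(9 - 12)/3 = 5/3 + sqrt(-3)/3 = 5/3 + (I*sqrt(3))/3 = 5/3 + I*sqrt(3)/3)
208*((-58 - t(-11)) - 896) = 208*((-58 - (5/3 + I*sqrt(3)/3)) - 896) = 208*((-58 + (-5/3 - I*sqrt(3)/3)) - 896) = 208*((-179/3 - I*sqrt(3)/3) - 896) = 208*(-2867/3 - I*sqrt(3)/3) = -596336/3 - 208*I*sqrt(3)/3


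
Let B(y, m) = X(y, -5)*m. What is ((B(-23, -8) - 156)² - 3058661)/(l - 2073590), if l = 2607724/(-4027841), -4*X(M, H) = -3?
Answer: 12214093521697/8352093426914 ≈ 1.4624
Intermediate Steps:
X(M, H) = ¾ (X(M, H) = -¼*(-3) = ¾)
l = -2607724/4027841 (l = 2607724*(-1/4027841) = -2607724/4027841 ≈ -0.64742)
B(y, m) = 3*m/4
((B(-23, -8) - 156)² - 3058661)/(l - 2073590) = (((¾)*(-8) - 156)² - 3058661)/(-2607724/4027841 - 2073590) = ((-6 - 156)² - 3058661)/(-8352093426914/4027841) = ((-162)² - 3058661)*(-4027841/8352093426914) = (26244 - 3058661)*(-4027841/8352093426914) = -3032417*(-4027841/8352093426914) = 12214093521697/8352093426914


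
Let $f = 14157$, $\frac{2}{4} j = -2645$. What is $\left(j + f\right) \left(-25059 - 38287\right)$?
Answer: $-561688982$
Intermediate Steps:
$j = -5290$ ($j = 2 \left(-2645\right) = -5290$)
$\left(j + f\right) \left(-25059 - 38287\right) = \left(-5290 + 14157\right) \left(-25059 - 38287\right) = 8867 \left(-63346\right) = -561688982$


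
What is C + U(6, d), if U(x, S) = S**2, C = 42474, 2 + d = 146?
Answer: 63210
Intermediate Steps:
d = 144 (d = -2 + 146 = 144)
C + U(6, d) = 42474 + 144**2 = 42474 + 20736 = 63210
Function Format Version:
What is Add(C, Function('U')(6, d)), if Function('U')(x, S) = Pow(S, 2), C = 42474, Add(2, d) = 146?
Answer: 63210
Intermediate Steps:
d = 144 (d = Add(-2, 146) = 144)
Add(C, Function('U')(6, d)) = Add(42474, Pow(144, 2)) = Add(42474, 20736) = 63210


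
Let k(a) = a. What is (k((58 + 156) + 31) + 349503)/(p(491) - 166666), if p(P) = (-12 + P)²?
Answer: 349748/62775 ≈ 5.5715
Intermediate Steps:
(k((58 + 156) + 31) + 349503)/(p(491) - 166666) = (((58 + 156) + 31) + 349503)/((-12 + 491)² - 166666) = ((214 + 31) + 349503)/(479² - 166666) = (245 + 349503)/(229441 - 166666) = 349748/62775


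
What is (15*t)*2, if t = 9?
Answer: 270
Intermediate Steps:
(15*t)*2 = (15*9)*2 = 135*2 = 270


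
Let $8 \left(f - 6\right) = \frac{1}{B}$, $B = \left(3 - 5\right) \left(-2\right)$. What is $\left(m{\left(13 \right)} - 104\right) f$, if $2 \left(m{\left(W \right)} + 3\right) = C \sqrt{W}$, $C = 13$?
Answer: $- \frac{20651}{32} + \frac{2509 \sqrt{13}}{64} \approx -504.0$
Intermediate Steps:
$m{\left(W \right)} = -3 + \frac{13 \sqrt{W}}{2}$
$B = 4$ ($B = \left(-2\right) \left(-2\right) = 4$)
$f = \frac{193}{32}$ ($f = 6 + \frac{1}{8 \cdot 4} = 6 + \frac{1}{8} \cdot \frac{1}{4} = 6 + \frac{1}{32} = \frac{193}{32} \approx 6.0313$)
$\left(m{\left(13 \right)} - 104\right) f = \left(\left(-3 + \frac{13 \sqrt{13}}{2}\right) - 104\right) \frac{193}{32} = \left(-107 + \frac{13 \sqrt{13}}{2}\right) \frac{193}{32} = - \frac{20651}{32} + \frac{2509 \sqrt{13}}{64}$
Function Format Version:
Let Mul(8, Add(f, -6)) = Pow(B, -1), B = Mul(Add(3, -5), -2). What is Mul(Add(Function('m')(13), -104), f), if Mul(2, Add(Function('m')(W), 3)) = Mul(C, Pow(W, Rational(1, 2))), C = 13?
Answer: Add(Rational(-20651, 32), Mul(Rational(2509, 64), Pow(13, Rational(1, 2)))) ≈ -504.00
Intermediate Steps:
Function('m')(W) = Add(-3, Mul(Rational(13, 2), Pow(W, Rational(1, 2)))) (Function('m')(W) = Add(-3, Mul(Rational(1, 2), Mul(13, Pow(W, Rational(1, 2))))) = Add(-3, Mul(Rational(13, 2), Pow(W, Rational(1, 2)))))
B = 4 (B = Mul(-2, -2) = 4)
f = Rational(193, 32) (f = Add(6, Mul(Rational(1, 8), Pow(4, -1))) = Add(6, Mul(Rational(1, 8), Rational(1, 4))) = Add(6, Rational(1, 32)) = Rational(193, 32) ≈ 6.0313)
Mul(Add(Function('m')(13), -104), f) = Mul(Add(Add(-3, Mul(Rational(13, 2), Pow(13, Rational(1, 2)))), -104), Rational(193, 32)) = Mul(Add(-107, Mul(Rational(13, 2), Pow(13, Rational(1, 2)))), Rational(193, 32)) = Add(Rational(-20651, 32), Mul(Rational(2509, 64), Pow(13, Rational(1, 2))))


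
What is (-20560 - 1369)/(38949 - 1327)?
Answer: -21929/37622 ≈ -0.58288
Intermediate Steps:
(-20560 - 1369)/(38949 - 1327) = -21929/37622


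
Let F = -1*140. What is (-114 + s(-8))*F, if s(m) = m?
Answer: 17080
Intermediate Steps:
F = -140
(-114 + s(-8))*F = (-114 - 8)*(-140) = -122*(-140) = 17080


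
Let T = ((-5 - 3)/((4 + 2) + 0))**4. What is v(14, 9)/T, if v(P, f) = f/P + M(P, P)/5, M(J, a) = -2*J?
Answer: -28107/17920 ≈ -1.5685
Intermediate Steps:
v(P, f) = -2*P/5 + f/P (v(P, f) = f/P - 2*P/5 = -2*P/5 + f/P)
T = 256/81 (T = (-8/(6 + 0))**4 = (-8/6)**4 = (-8*1/6)**4 = (-4/3)**4 = 256/81 ≈ 3.1605)
v(14, 9)/T = (-2/5*14 + 9/14)/(256/81) = (-28/5 + 9*(1/14))*(81/256) = (-28/5 + 9/14)*(81/256) = -347/70*81/256 = -28107/17920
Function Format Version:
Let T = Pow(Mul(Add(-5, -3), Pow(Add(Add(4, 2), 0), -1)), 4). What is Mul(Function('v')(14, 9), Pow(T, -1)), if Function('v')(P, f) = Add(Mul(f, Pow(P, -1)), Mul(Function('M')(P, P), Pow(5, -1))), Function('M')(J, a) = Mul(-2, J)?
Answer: Rational(-28107, 17920) ≈ -1.5685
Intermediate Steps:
Function('v')(P, f) = Add(Mul(Rational(-2, 5), P), Mul(f, Pow(P, -1))) (Function('v')(P, f) = Add(Mul(f, Pow(P, -1)), Mul(Mul(-2, P), Pow(5, -1))) = Add(Mul(f, Pow(P, -1)), Mul(Mul(-2, P), Rational(1, 5))) = Add(Mul(f, Pow(P, -1)), Mul(Rational(-2, 5), P)) = Add(Mul(Rational(-2, 5), P), Mul(f, Pow(P, -1))))
T = Rational(256, 81) (T = Pow(Mul(-8, Pow(Add(6, 0), -1)), 4) = Pow(Mul(-8, Pow(6, -1)), 4) = Pow(Mul(-8, Rational(1, 6)), 4) = Pow(Rational(-4, 3), 4) = Rational(256, 81) ≈ 3.1605)
Mul(Function('v')(14, 9), Pow(T, -1)) = Mul(Add(Mul(Rational(-2, 5), 14), Mul(9, Pow(14, -1))), Pow(Rational(256, 81), -1)) = Mul(Add(Rational(-28, 5), Mul(9, Rational(1, 14))), Rational(81, 256)) = Mul(Add(Rational(-28, 5), Rational(9, 14)), Rational(81, 256)) = Mul(Rational(-347, 70), Rational(81, 256)) = Rational(-28107, 17920)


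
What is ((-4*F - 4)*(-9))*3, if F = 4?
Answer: 540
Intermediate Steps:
((-4*F - 4)*(-9))*3 = ((-4*4 - 4)*(-9))*3 = ((-16 - 4)*(-9))*3 = -20*(-9)*3 = 180*3 = 540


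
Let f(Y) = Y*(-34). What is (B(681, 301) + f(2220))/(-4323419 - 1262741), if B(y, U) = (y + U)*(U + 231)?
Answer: -27934/349135 ≈ -0.080009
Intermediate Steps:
f(Y) = -34*Y
B(y, U) = (231 + U)*(U + y) (B(y, U) = (U + y)*(231 + U) = (231 + U)*(U + y))
(B(681, 301) + f(2220))/(-4323419 - 1262741) = ((301² + 231*301 + 231*681 + 301*681) - 34*2220)/(-4323419 - 1262741) = ((90601 + 69531 + 157311 + 204981) - 75480)/(-5586160) = (522424 - 75480)*(-1/5586160) = 446944*(-1/5586160) = -27934/349135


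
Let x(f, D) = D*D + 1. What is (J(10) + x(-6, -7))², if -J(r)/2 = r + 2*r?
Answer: 100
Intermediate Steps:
J(r) = -6*r (J(r) = -2*(r + 2*r) = -6*r)
x(f, D) = 1 + D² (x(f, D) = D² + 1 = 1 + D²)
(J(10) + x(-6, -7))² = (-6*10 + (1 + (-7)²))² = (-60 + (1 + 49))² = (-60 + 50)² = (-10)² = 100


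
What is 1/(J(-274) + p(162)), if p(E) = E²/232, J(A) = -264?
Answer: -58/8751 ≈ -0.0066278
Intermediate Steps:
p(E) = E²/232
1/(J(-274) + p(162)) = 1/(-264 + (1/232)*162²) = 1/(-264 + (1/232)*26244) = 1/(-264 + 6561/58) = 1/(-8751/58) = -58/8751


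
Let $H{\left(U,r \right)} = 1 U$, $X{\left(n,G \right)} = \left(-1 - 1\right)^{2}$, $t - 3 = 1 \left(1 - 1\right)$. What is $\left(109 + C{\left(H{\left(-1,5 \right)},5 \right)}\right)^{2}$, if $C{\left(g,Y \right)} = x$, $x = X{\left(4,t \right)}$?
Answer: $12769$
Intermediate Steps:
$t = 3$ ($t = 3 + 1 \left(1 - 1\right) = 3 + 1 \cdot 0 = 3 + 0 = 3$)
$X{\left(n,G \right)} = 4$ ($X{\left(n,G \right)} = \left(-2\right)^{2} = 4$)
$H{\left(U,r \right)} = U$
$x = 4$
$C{\left(g,Y \right)} = 4$
$\left(109 + C{\left(H{\left(-1,5 \right)},5 \right)}\right)^{2} = \left(109 + 4\right)^{2} = 113^{2} = 12769$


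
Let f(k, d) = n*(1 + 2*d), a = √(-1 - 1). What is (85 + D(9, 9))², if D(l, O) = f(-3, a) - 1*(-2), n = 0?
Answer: 7569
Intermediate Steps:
a = I*√2 (a = √(-2) = I*√2 ≈ 1.4142*I)
f(k, d) = 0 (f(k, d) = 0*(1 + 2*d) = 0)
D(l, O) = 2 (D(l, O) = 0 - 1*(-2) = 0 + 2 = 2)
(85 + D(9, 9))² = (85 + 2)² = 87² = 7569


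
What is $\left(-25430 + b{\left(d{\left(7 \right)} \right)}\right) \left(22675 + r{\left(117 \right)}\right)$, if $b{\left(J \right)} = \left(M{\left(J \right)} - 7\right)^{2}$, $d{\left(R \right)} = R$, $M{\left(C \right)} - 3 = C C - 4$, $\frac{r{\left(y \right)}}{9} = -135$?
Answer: $-509653540$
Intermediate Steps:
$r{\left(y \right)} = -1215$ ($r{\left(y \right)} = 9 \left(-135\right) = -1215$)
$M{\left(C \right)} = -1 + C^{2}$ ($M{\left(C \right)} = 3 + \left(C C - 4\right) = 3 + \left(C^{2} - 4\right) = 3 + \left(-4 + C^{2}\right) = -1 + C^{2}$)
$b{\left(J \right)} = \left(-8 + J^{2}\right)^{2}$ ($b{\left(J \right)} = \left(\left(-1 + J^{2}\right) - 7\right)^{2} = \left(-8 + J^{2}\right)^{2}$)
$\left(-25430 + b{\left(d{\left(7 \right)} \right)}\right) \left(22675 + r{\left(117 \right)}\right) = \left(-25430 + \left(-8 + 7^{2}\right)^{2}\right) \left(22675 - 1215\right) = \left(-25430 + \left(-8 + 49\right)^{2}\right) 21460 = \left(-25430 + 41^{2}\right) 21460 = \left(-25430 + 1681\right) 21460 = \left(-23749\right) 21460 = -509653540$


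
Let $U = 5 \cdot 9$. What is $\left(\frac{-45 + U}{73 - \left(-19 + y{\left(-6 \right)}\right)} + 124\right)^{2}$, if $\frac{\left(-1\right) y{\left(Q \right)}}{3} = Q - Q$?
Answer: $15376$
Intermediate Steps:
$y{\left(Q \right)} = 0$ ($y{\left(Q \right)} = - 3 \left(Q - Q\right) = \left(-3\right) 0 = 0$)
$U = 45$
$\left(\frac{-45 + U}{73 - \left(-19 + y{\left(-6 \right)}\right)} + 124\right)^{2} = \left(\frac{-45 + 45}{73 + \left(19 - 0\right)} + 124\right)^{2} = \left(\frac{0}{73 + \left(19 + 0\right)} + 124\right)^{2} = \left(\frac{0}{73 + 19} + 124\right)^{2} = \left(\frac{0}{92} + 124\right)^{2} = \left(0 \cdot \frac{1}{92} + 124\right)^{2} = \left(0 + 124\right)^{2} = 124^{2} = 15376$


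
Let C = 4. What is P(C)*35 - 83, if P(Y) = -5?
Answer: -258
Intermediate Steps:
P(C)*35 - 83 = -5*35 - 83 = -175 - 83 = -258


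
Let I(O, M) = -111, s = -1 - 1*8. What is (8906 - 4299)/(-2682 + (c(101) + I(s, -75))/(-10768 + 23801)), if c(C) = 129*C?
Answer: -60043031/34941588 ≈ -1.7184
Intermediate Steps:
s = -9 (s = -1 - 8 = -9)
(8906 - 4299)/(-2682 + (c(101) + I(s, -75))/(-10768 + 23801)) = (8906 - 4299)/(-2682 + (129*101 - 111)/(-10768 + 23801)) = 4607/(-2682 + (13029 - 111)/13033) = 4607/(-2682 + 12918*(1/13033)) = 4607/(-2682 + 12918/13033) = 4607/(-34941588/13033) = 4607*(-13033/34941588) = -60043031/34941588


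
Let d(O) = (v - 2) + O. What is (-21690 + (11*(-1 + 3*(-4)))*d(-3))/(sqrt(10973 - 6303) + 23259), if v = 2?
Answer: -494509599/540976411 + 21261*sqrt(4670)/540976411 ≈ -0.91142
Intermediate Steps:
d(O) = O (d(O) = (2 - 2) + O = 0 + O = O)
(-21690 + (11*(-1 + 3*(-4)))*d(-3))/(sqrt(10973 - 6303) + 23259) = (-21690 + (11*(-1 + 3*(-4)))*(-3))/(sqrt(10973 - 6303) + 23259) = (-21690 + (11*(-1 - 12))*(-3))/(sqrt(4670) + 23259) = (-21690 + (11*(-13))*(-3))/(23259 + sqrt(4670)) = (-21690 - 143*(-3))/(23259 + sqrt(4670)) = (-21690 + 429)/(23259 + sqrt(4670)) = -21261/(23259 + sqrt(4670))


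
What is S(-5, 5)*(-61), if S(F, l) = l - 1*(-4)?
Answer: -549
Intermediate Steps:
S(F, l) = 4 + l (S(F, l) = l + 4 = 4 + l)
S(-5, 5)*(-61) = (4 + 5)*(-61) = 9*(-61) = -549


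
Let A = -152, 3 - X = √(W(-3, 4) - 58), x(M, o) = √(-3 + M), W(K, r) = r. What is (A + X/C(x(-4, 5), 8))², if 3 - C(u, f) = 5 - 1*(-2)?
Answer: 373267/16 - 1833*I*√6/8 ≈ 23329.0 - 561.24*I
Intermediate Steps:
C(u, f) = -4 (C(u, f) = 3 - (5 - 1*(-2)) = 3 - (5 + 2) = 3 - 1*7 = 3 - 7 = -4)
X = 3 - 3*I*√6 (X = 3 - √(4 - 58) = 3 - √(-54) = 3 - 3*I*√6 ≈ 3.0 - 7.3485*I)
(A + X/C(x(-4, 5), 8))² = (-152 + (3 - 3*I*√6)/(-4))² = (-152 + (3 - 3*I*√6)*(-¼))² = (-152 + (-¾ + 3*I*√6/4))² = (-611/4 + 3*I*√6/4)²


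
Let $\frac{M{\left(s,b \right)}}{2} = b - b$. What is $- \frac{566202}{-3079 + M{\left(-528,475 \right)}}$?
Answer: $\frac{566202}{3079} \approx 183.89$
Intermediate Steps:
$M{\left(s,b \right)} = 0$ ($M{\left(s,b \right)} = 2 \left(b - b\right) = 2 \cdot 0 = 0$)
$- \frac{566202}{-3079 + M{\left(-528,475 \right)}} = - \frac{566202}{-3079 + 0} = - \frac{566202}{-3079} = \left(-566202\right) \left(- \frac{1}{3079}\right) = \frac{566202}{3079}$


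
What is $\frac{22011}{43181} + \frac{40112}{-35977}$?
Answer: $- \frac{32420225}{53569753} \approx -0.6052$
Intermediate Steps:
$\frac{22011}{43181} + \frac{40112}{-35977} = 22011 \cdot \frac{1}{43181} + 40112 \left(- \frac{1}{35977}\right) = \frac{759}{1489} - \frac{40112}{35977} = - \frac{32420225}{53569753}$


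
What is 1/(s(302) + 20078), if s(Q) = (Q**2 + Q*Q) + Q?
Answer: 1/202788 ≈ 4.9313e-6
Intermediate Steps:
s(Q) = Q + 2*Q**2 (s(Q) = (Q**2 + Q**2) + Q = 2*Q**2 + Q = Q + 2*Q**2)
1/(s(302) + 20078) = 1/(302*(1 + 2*302) + 20078) = 1/(302*(1 + 604) + 20078) = 1/(302*605 + 20078) = 1/(182710 + 20078) = 1/202788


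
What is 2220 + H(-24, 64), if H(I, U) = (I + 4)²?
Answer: 2620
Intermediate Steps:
H(I, U) = (4 + I)²
2220 + H(-24, 64) = 2220 + (4 - 24)² = 2220 + (-20)² = 2220 + 400 = 2620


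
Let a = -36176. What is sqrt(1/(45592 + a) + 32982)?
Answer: sqrt(731054739602)/4708 ≈ 181.61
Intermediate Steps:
sqrt(1/(45592 + a) + 32982) = sqrt(1/(45592 - 36176) + 32982) = sqrt(1/9416 + 32982) = sqrt(310558513/9416) = sqrt(731054739602)/4708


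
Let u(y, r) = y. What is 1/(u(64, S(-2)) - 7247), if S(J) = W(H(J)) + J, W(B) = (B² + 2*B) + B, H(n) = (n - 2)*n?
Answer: -1/7183 ≈ -0.00013922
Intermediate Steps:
H(n) = n*(-2 + n) (H(n) = (-2 + n)*n = n*(-2 + n))
W(B) = B² + 3*B
S(J) = J + J*(-2 + J)*(3 + J*(-2 + J)) (S(J) = (J*(-2 + J))*(3 + J*(-2 + J)) + J = J*(-2 + J)*(3 + J*(-2 + J)) + J = J + J*(-2 + J)*(3 + J*(-2 + J)))
1/(u(64, S(-2)) - 7247) = 1/(64 - 7247) = 1/(-7183) = -1/7183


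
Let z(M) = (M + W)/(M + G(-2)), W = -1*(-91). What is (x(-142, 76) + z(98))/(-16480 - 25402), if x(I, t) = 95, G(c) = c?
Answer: -3103/1340224 ≈ -0.0023153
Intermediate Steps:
W = 91
z(M) = (91 + M)/(-2 + M) (z(M) = (M + 91)/(M - 2) = (91 + M)/(-2 + M))
(x(-142, 76) + z(98))/(-16480 - 25402) = (95 + (91 + 98)/(-2 + 98))/(-16480 - 25402) = (95 + 189/96)/(-41882) = (95 + (1/96)*189)*(-1/41882) = (95 + 63/32)*(-1/41882) = (3103/32)*(-1/41882) = -3103/1340224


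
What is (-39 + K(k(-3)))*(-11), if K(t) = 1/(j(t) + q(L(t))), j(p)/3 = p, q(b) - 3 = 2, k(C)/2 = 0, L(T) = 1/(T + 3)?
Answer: 2134/5 ≈ 426.80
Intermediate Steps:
L(T) = 1/(3 + T)
k(C) = 0 (k(C) = 2*0 = 0)
q(b) = 5 (q(b) = 3 + 2 = 5)
j(p) = 3*p
K(t) = 1/(5 + 3*t) (K(t) = 1/(3*t + 5) = 1/(5 + 3*t))
(-39 + K(k(-3)))*(-11) = (-39 + 1/(5 + 3*0))*(-11) = (-39 + 1/(5 + 0))*(-11) = (-39 + 1/5)*(-11) = (-39 + ⅕)*(-11) = -194/5*(-11) = 2134/5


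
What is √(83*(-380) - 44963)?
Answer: I*√76503 ≈ 276.59*I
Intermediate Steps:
√(83*(-380) - 44963) = √(-31540 - 44963) = √(-76503) = I*√76503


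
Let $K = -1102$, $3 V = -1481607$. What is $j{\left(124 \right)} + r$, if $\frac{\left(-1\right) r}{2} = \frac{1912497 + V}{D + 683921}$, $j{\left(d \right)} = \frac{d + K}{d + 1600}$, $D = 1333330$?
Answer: $- \frac{1144050137}{579623454} \approx -1.9738$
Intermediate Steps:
$V = -493869$ ($V = \frac{1}{3} \left(-1481607\right) = -493869$)
$j{\left(d \right)} = \frac{-1102 + d}{1600 + d}$ ($j{\left(d \right)} = \frac{d - 1102}{d + 1600} = \frac{-1102 + d}{1600 + d}$)
$r = - \frac{945752}{672417}$ ($r = - 2 \frac{1912497 - 493869}{1333330 + 683921} = - 2 \cdot \frac{1418628}{2017251} = - 2 \cdot 1418628 \cdot \frac{1}{2017251} = \left(-2\right) \frac{472876}{672417} = - \frac{945752}{672417} \approx -1.4065$)
$j{\left(124 \right)} + r = \frac{-1102 + 124}{1600 + 124} - \frac{945752}{672417} = \frac{1}{1724} \left(-978\right) - \frac{945752}{672417} = - \frac{489}{862} - \frac{945752}{672417} = - \frac{1144050137}{579623454}$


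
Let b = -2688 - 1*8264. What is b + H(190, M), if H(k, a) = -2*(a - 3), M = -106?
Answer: -10734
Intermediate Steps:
H(k, a) = 6 - 2*a (H(k, a) = -2*(-3 + a) = 6 - 2*a)
b = -10952 (b = -2688 - 8264 = -10952)
b + H(190, M) = -10952 + (6 - 2*(-106)) = -10952 + (6 + 212) = -10952 + 218 = -10734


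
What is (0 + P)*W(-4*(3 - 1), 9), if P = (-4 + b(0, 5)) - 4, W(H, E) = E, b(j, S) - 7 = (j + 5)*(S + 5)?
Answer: 441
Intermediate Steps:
b(j, S) = 7 + (5 + S)*(5 + j) (b(j, S) = 7 + (j + 5)*(S + 5) = 7 + (5 + j)*(5 + S) = 7 + (5 + S)*(5 + j))
P = 49 (P = (-4 + (32 + 5*5 + 5*0 + 5*0)) - 4 = (-4 + (32 + 25 + 0 + 0)) - 4 = (-4 + 57) - 4 = 53 - 4 = 49)
(0 + P)*W(-4*(3 - 1), 9) = (0 + 49)*9 = 49*9 = 441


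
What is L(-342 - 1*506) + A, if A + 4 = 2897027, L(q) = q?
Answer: 2896175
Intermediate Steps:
A = 2897023 (A = -4 + 2897027 = 2897023)
L(-342 - 1*506) + A = (-342 - 1*506) + 2897023 = (-342 - 506) + 2897023 = -848 + 2897023 = 2896175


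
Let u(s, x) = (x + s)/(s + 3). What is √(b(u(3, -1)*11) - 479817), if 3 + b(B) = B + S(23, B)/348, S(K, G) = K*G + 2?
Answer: I*√14526911797/174 ≈ 692.69*I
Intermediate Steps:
S(K, G) = 2 + G*K (S(K, G) = G*K + 2 = 2 + G*K)
u(s, x) = (s + x)/(3 + s)
b(B) = -521/174 + 371*B/348 (b(B) = -3 + (B + (2 + B*23)/348) = -3 + (B + (2 + 23*B)*(1/348)) = -3 + (B + (1/174 + 23*B/348)) = -3 + (1/174 + 371*B/348) = -521/174 + 371*B/348)
√(b(u(3, -1)*11) - 479817) = √((-521/174 + 371*(((3 - 1)/(3 + 3))*11)/348) - 479817) = √((-521/174 + 371*((2/6)*11)/348) - 479817) = √((-521/174 + 371*(((⅙)*2)*11)/348) - 479817) = √((-521/174 + 371*((⅓)*11)/348) - 479817) = √((-521/174 + (371/348)*(11/3)) - 479817) = √((-521/174 + 4081/1044) - 479817) = √(955/1044 - 479817) = √(-500927993/1044) = I*√14526911797/174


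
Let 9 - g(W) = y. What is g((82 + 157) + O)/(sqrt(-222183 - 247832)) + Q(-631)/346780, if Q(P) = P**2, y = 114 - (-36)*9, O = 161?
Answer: 398161/346780 + 33*I*sqrt(470015)/36155 ≈ 1.1482 + 0.62575*I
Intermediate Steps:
y = 438 (y = 114 - 1*(-324) = 114 + 324 = 438)
g(W) = -429 (g(W) = 9 - 1*438 = 9 - 438 = -429)
g((82 + 157) + O)/(sqrt(-222183 - 247832)) + Q(-631)/346780 = -429/sqrt(-222183 - 247832) + (-631)**2/346780 = -429*(-I*sqrt(470015)/470015) + 398161*(1/346780) = -429*(-I*sqrt(470015)/470015) + 398161/346780 = -(-33)*I*sqrt(470015)/36155 + 398161/346780 = 33*I*sqrt(470015)/36155 + 398161/346780 = 398161/346780 + 33*I*sqrt(470015)/36155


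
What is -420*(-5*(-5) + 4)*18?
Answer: -219240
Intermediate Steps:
-420*(-5*(-5) + 4)*18 = -420*(25 + 4)*18 = -420*29*18 = -35*348*18 = -12180*18 = -219240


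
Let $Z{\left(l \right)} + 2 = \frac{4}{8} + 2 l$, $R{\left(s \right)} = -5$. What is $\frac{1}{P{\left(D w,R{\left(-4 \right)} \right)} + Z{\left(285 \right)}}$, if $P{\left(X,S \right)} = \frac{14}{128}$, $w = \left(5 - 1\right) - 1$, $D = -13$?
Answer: $\frac{64}{36391} \approx 0.0017587$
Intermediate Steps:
$w = 3$ ($w = 4 - 1 = 3$)
$Z{\left(l \right)} = - \frac{3}{2} + 2 l$ ($Z{\left(l \right)} = -2 + \left(\frac{4}{8} + 2 l\right) = -2 + \left(4 \cdot \frac{1}{8} + 2 l\right) = -2 + \left(\frac{1}{2} + 2 l\right) = - \frac{3}{2} + 2 l$)
$P{\left(X,S \right)} = \frac{7}{64}$ ($P{\left(X,S \right)} = 14 \cdot \frac{1}{128} = \frac{7}{64}$)
$\frac{1}{P{\left(D w,R{\left(-4 \right)} \right)} + Z{\left(285 \right)}} = \frac{1}{\frac{7}{64} + \left(- \frac{3}{2} + 2 \cdot 285\right)} = \frac{1}{\frac{7}{64} + \left(- \frac{3}{2} + 570\right)} = \frac{1}{\frac{7}{64} + \frac{1137}{2}} = \frac{1}{\frac{36391}{64}} = \frac{64}{36391}$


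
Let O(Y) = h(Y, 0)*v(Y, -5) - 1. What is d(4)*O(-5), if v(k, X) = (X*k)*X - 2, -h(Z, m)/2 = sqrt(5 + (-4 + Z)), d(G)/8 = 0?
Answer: 0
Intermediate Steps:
d(G) = 0 (d(G) = 8*0 = 0)
h(Z, m) = -2*sqrt(1 + Z) (h(Z, m) = -2*sqrt(5 + (-4 + Z)) = -2*sqrt(1 + Z))
v(k, X) = -2 + k*X**2 (v(k, X) = k*X**2 - 2 = -2 + k*X**2)
O(Y) = -1 - 2*sqrt(1 + Y)*(-2 + 25*Y) (O(Y) = (-2*sqrt(1 + Y))*(-2 + Y*(-5)**2) - 1 = (-2*sqrt(1 + Y))*(-2 + Y*25) - 1 = (-2*sqrt(1 + Y))*(-2 + 25*Y) - 1 = -2*sqrt(1 + Y)*(-2 + 25*Y) - 1 = -1 - 2*sqrt(1 + Y)*(-2 + 25*Y))
d(4)*O(-5) = 0*(-1 + sqrt(1 - 5)*(4 - 50*(-5))) = 0*(-1 + sqrt(-4)*(4 + 250)) = 0*(-1 + (2*I)*254) = 0*(-1 + 508*I) = 0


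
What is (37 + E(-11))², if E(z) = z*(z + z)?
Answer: 77841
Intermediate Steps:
E(z) = 2*z² (E(z) = z*(2*z) = 2*z²)
(37 + E(-11))² = (37 + 2*(-11)²)² = (37 + 2*121)² = (37 + 242)² = 279² = 77841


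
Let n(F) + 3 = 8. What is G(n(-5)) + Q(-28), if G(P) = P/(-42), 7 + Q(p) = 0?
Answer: -299/42 ≈ -7.1190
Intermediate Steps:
Q(p) = -7 (Q(p) = -7 + 0 = -7)
n(F) = 5 (n(F) = -3 + 8 = 5)
G(P) = -P/42 (G(P) = P*(-1/42) = -P/42)
G(n(-5)) + Q(-28) = -1/42*5 - 7 = -5/42 - 7 = -299/42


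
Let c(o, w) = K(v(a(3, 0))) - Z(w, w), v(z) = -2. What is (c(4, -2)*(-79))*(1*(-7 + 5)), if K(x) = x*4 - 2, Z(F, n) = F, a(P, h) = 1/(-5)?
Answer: -1264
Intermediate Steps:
a(P, h) = -⅕
K(x) = -2 + 4*x (K(x) = 4*x - 2 = -2 + 4*x)
c(o, w) = -10 - w (c(o, w) = (-2 + 4*(-2)) - w = (-2 - 8) - w = -10 - w)
(c(4, -2)*(-79))*(1*(-7 + 5)) = ((-10 - 1*(-2))*(-79))*(1*(-7 + 5)) = ((-10 + 2)*(-79))*(1*(-2)) = -8*(-79)*(-2) = 632*(-2) = -1264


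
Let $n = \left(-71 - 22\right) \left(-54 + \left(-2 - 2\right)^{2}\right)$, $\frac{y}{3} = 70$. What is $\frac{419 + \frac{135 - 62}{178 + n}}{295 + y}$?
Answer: $\frac{1555401}{1874560} \approx 0.82974$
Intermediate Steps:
$y = 210$ ($y = 3 \cdot 70 = 210$)
$n = 3534$ ($n = - 93 \left(-54 + \left(-4\right)^{2}\right) = - 93 \left(-54 + 16\right) = \left(-93\right) \left(-38\right) = 3534$)
$\frac{419 + \frac{135 - 62}{178 + n}}{295 + y} = \frac{419 + \frac{135 - 62}{178 + 3534}}{295 + 210} = \frac{419 + \frac{73}{3712}}{505} = \left(419 + 73 \cdot \frac{1}{3712}\right) \frac{1}{505} = \left(419 + \frac{73}{3712}\right) \frac{1}{505} = \frac{1555401}{3712} \cdot \frac{1}{505} = \frac{1555401}{1874560}$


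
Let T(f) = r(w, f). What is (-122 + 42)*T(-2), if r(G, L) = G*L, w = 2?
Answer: 320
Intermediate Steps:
T(f) = 2*f
(-122 + 42)*T(-2) = (-122 + 42)*(2*(-2)) = -80*(-4) = 320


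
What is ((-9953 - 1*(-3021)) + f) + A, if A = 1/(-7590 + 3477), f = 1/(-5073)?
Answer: -48212638418/6955083 ≈ -6932.0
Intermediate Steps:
f = -1/5073 ≈ -0.00019712
A = -1/4113 (A = 1/(-4113) = -1/4113 ≈ -0.00024313)
((-9953 - 1*(-3021)) + f) + A = ((-9953 - 1*(-3021)) - 1/5073) - 1/4113 = ((-9953 + 3021) - 1/5073) - 1/4113 = (-6932 - 1/5073) - 1/4113 = -35166037/5073 - 1/4113 = -48212638418/6955083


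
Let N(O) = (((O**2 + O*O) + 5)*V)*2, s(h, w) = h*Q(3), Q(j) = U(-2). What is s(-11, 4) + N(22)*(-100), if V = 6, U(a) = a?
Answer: -1167578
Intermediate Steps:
Q(j) = -2
s(h, w) = -2*h (s(h, w) = h*(-2) = -2*h)
N(O) = 60 + 24*O**2 (N(O) = (((O**2 + O*O) + 5)*6)*2 = (((O**2 + O**2) + 5)*6)*2 = ((2*O**2 + 5)*6)*2 = ((5 + 2*O**2)*6)*2 = (30 + 12*O**2)*2 = 60 + 24*O**2)
s(-11, 4) + N(22)*(-100) = -2*(-11) + (60 + 24*22**2)*(-100) = 22 + (60 + 24*484)*(-100) = 22 + (60 + 11616)*(-100) = 22 + 11676*(-100) = 22 - 1167600 = -1167578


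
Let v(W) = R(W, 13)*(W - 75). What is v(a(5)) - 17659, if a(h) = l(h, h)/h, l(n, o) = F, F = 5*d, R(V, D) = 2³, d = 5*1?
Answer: -18219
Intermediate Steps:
d = 5
R(V, D) = 8
F = 25 (F = 5*5 = 25)
l(n, o) = 25
a(h) = 25/h
v(W) = -600 + 8*W (v(W) = 8*(W - 75) = 8*(-75 + W) = -600 + 8*W)
v(a(5)) - 17659 = (-600 + 8*(25/5)) - 17659 = (-600 + 8*(25*(⅕))) - 17659 = (-600 + 8*5) - 17659 = (-600 + 40) - 17659 = -560 - 17659 = -18219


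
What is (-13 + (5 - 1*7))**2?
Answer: 225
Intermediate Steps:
(-13 + (5 - 1*7))**2 = (-13 + (5 - 7))**2 = (-13 - 2)**2 = (-15)**2 = 225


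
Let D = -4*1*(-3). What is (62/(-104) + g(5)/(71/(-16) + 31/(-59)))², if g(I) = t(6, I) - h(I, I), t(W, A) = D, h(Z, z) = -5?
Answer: 959872832361/59350704400 ≈ 16.173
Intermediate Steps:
D = 12 (D = -4*(-3) = 12)
t(W, A) = 12
g(I) = 17 (g(I) = 12 - 1*(-5) = 12 + 5 = 17)
(62/(-104) + g(5)/(71/(-16) + 31/(-59)))² = (62/(-104) + 17/(71/(-16) + 31/(-59)))² = (62*(-1/104) + 17/(71*(-1/16) + 31*(-1/59)))² = (-31/52 + 17/(-71/16 - 31/59))² = (-31/52 + 17/(-4685/944))² = (-31/52 + 17*(-944/4685))² = (-31/52 - 16048/4685)² = (-979731/243620)² = 959872832361/59350704400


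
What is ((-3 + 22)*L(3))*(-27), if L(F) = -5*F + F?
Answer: 6156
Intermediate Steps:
L(F) = -4*F
((-3 + 22)*L(3))*(-27) = ((-3 + 22)*(-4*3))*(-27) = (19*(-12))*(-27) = -228*(-27) = 6156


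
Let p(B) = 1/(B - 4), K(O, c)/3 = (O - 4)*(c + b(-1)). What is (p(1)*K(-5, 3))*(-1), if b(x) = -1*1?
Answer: -18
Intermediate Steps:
b(x) = -1
K(O, c) = 3*(-1 + c)*(-4 + O) (K(O, c) = 3*((O - 4)*(c - 1)) = 3*((-4 + O)*(-1 + c)) = 3*((-1 + c)*(-4 + O)) = 3*(-1 + c)*(-4 + O))
p(B) = 1/(-4 + B)
(p(1)*K(-5, 3))*(-1) = ((12 - 12*3 - 3*(-5) + 3*(-5)*3)/(-4 + 1))*(-1) = ((12 - 36 + 15 - 45)/(-3))*(-1) = -⅓*(-54)*(-1) = 18*(-1) = -18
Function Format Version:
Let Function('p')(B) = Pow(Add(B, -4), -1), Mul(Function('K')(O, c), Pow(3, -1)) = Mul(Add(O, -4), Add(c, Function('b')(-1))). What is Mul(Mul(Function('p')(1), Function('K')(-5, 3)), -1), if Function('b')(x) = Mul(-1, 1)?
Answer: -18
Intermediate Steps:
Function('b')(x) = -1
Function('K')(O, c) = Mul(3, Add(-1, c), Add(-4, O)) (Function('K')(O, c) = Mul(3, Mul(Add(O, -4), Add(c, -1))) = Mul(3, Mul(Add(-4, O), Add(-1, c))) = Mul(3, Mul(Add(-1, c), Add(-4, O))) = Mul(3, Add(-1, c), Add(-4, O)))
Function('p')(B) = Pow(Add(-4, B), -1)
Mul(Mul(Function('p')(1), Function('K')(-5, 3)), -1) = Mul(Mul(Pow(Add(-4, 1), -1), Add(12, Mul(-12, 3), Mul(-3, -5), Mul(3, -5, 3))), -1) = Mul(Mul(Pow(-3, -1), Add(12, -36, 15, -45)), -1) = Mul(Mul(Rational(-1, 3), -54), -1) = Mul(18, -1) = -18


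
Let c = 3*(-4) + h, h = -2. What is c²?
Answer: 196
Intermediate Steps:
c = -14 (c = 3*(-4) - 2 = -12 - 2 = -14)
c² = (-14)² = 196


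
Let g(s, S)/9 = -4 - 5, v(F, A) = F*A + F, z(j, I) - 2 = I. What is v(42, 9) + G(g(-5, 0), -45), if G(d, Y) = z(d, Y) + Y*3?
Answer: 242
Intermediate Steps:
z(j, I) = 2 + I
v(F, A) = F + A*F (v(F, A) = A*F + F = F + A*F)
g(s, S) = -81 (g(s, S) = 9*(-4 - 5) = 9*(-9) = -81)
G(d, Y) = 2 + 4*Y (G(d, Y) = (2 + Y) + Y*3 = (2 + Y) + 3*Y = 2 + 4*Y)
v(42, 9) + G(g(-5, 0), -45) = 42*(1 + 9) + (2 + 4*(-45)) = 42*10 + (2 - 180) = 420 - 178 = 242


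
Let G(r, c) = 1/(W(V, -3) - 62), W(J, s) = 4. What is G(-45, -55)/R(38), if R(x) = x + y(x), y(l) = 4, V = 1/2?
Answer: -1/2436 ≈ -0.00041051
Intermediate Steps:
V = ½ ≈ 0.50000
G(r, c) = -1/58 (G(r, c) = 1/(4 - 62) = 1/(-58) = -1/58)
R(x) = 4 + x (R(x) = x + 4 = 4 + x)
G(-45, -55)/R(38) = -1/(58*(4 + 38)) = -1/58/42 = -1/58*1/42 = -1/2436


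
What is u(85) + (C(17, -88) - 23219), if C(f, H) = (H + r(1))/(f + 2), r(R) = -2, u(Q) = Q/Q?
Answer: -441232/19 ≈ -23223.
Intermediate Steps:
u(Q) = 1
C(f, H) = (-2 + H)/(2 + f) (C(f, H) = (H - 2)/(f + 2) = (-2 + H)/(2 + f))
u(85) + (C(17, -88) - 23219) = 1 + ((-2 - 88)/(2 + 17) - 23219) = 1 + (-90/19 - 23219) = 1 - 441251/19 = -441232/19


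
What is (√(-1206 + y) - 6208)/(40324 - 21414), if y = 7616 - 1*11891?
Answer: -3104/9455 + 3*I*√609/18910 ≈ -0.32829 + 0.0039151*I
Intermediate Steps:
y = -4275 (y = 7616 - 11891 = -4275)
(√(-1206 + y) - 6208)/(40324 - 21414) = (√(-1206 - 4275) - 6208)/(40324 - 21414) = (√(-5481) - 6208)/18910 = (3*I*√609 - 6208)*(1/18910) = (-6208 + 3*I*√609)*(1/18910) = -3104/9455 + 3*I*√609/18910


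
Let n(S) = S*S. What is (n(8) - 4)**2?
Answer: 3600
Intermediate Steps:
n(S) = S**2
(n(8) - 4)**2 = (8**2 - 4)**2 = (64 - 4)**2 = 60**2 = 3600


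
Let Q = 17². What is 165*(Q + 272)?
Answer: 92565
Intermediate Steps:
Q = 289
165*(Q + 272) = 165*(289 + 272) = 165*561 = 92565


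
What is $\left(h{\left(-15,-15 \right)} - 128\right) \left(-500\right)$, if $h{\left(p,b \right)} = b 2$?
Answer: $79000$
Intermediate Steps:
$h{\left(p,b \right)} = 2 b$
$\left(h{\left(-15,-15 \right)} - 128\right) \left(-500\right) = \left(2 \left(-15\right) - 128\right) \left(-500\right) = \left(-30 - 128\right) \left(-500\right) = \left(-158\right) \left(-500\right) = 79000$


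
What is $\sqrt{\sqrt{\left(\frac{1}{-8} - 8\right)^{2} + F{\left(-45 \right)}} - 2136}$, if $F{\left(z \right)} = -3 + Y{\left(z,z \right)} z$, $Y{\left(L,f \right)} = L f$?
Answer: $\frac{\sqrt{-34176 + 2 i \sqrt{5827967}}}{4} \approx 3.2566 + 46.331 i$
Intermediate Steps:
$F{\left(z \right)} = -3 + z^{3}$ ($F{\left(z \right)} = -3 + z z z = -3 + z^{2} z = -3 + z^{3}$)
$\sqrt{\sqrt{\left(\frac{1}{-8} - 8\right)^{2} + F{\left(-45 \right)}} - 2136} = \sqrt{\sqrt{\left(\frac{1}{-8} - 8\right)^{2} + \left(-3 + \left(-45\right)^{3}\right)} - 2136} = \sqrt{\sqrt{\left(- \frac{1}{8} - 8\right)^{2} - 91128} - 2136} = \sqrt{\sqrt{\left(- \frac{65}{8}\right)^{2} - 91128} - 2136} = \sqrt{\sqrt{\frac{4225}{64} - 91128} - 2136} = \sqrt{\sqrt{- \frac{5827967}{64}} - 2136} = \sqrt{\frac{i \sqrt{5827967}}{8} - 2136} = \sqrt{-2136 + \frac{i \sqrt{5827967}}{8}}$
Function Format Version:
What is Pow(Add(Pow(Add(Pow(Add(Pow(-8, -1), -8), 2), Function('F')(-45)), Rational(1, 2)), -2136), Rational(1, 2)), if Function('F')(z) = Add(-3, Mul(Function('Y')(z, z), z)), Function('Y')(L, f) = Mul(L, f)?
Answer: Mul(Rational(1, 4), Pow(Add(-34176, Mul(2, I, Pow(5827967, Rational(1, 2)))), Rational(1, 2))) ≈ Add(3.2566, Mul(46.331, I))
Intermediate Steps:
Function('F')(z) = Add(-3, Pow(z, 3)) (Function('F')(z) = Add(-3, Mul(Mul(z, z), z)) = Add(-3, Mul(Pow(z, 2), z)) = Add(-3, Pow(z, 3)))
Pow(Add(Pow(Add(Pow(Add(Pow(-8, -1), -8), 2), Function('F')(-45)), Rational(1, 2)), -2136), Rational(1, 2)) = Pow(Add(Pow(Add(Pow(Add(Pow(-8, -1), -8), 2), Add(-3, Pow(-45, 3))), Rational(1, 2)), -2136), Rational(1, 2)) = Pow(Add(Pow(Add(Pow(Add(Rational(-1, 8), -8), 2), Add(-3, -91125)), Rational(1, 2)), -2136), Rational(1, 2)) = Pow(Add(Pow(Add(Pow(Rational(-65, 8), 2), -91128), Rational(1, 2)), -2136), Rational(1, 2)) = Pow(Add(Pow(Add(Rational(4225, 64), -91128), Rational(1, 2)), -2136), Rational(1, 2)) = Pow(Add(Pow(Rational(-5827967, 64), Rational(1, 2)), -2136), Rational(1, 2)) = Pow(Add(Mul(Rational(1, 8), I, Pow(5827967, Rational(1, 2))), -2136), Rational(1, 2)) = Pow(Add(-2136, Mul(Rational(1, 8), I, Pow(5827967, Rational(1, 2)))), Rational(1, 2))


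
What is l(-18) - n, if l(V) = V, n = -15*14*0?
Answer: -18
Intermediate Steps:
n = 0 (n = -210*0 = 0)
l(-18) - n = -18 - 1*0 = -18 + 0 = -18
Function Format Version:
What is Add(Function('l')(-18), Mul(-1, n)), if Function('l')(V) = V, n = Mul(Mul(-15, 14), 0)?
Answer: -18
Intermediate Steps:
n = 0 (n = Mul(-210, 0) = 0)
Add(Function('l')(-18), Mul(-1, n)) = Add(-18, Mul(-1, 0)) = Add(-18, 0) = -18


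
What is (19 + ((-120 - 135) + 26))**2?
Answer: 44100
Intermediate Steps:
(19 + ((-120 - 135) + 26))**2 = (19 + (-255 + 26))**2 = (19 - 229)**2 = (-210)**2 = 44100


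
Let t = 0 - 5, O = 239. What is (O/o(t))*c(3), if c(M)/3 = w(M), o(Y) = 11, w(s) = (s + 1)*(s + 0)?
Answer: 8604/11 ≈ 782.18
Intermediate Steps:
t = -5
w(s) = s*(1 + s) (w(s) = (1 + s)*s = s*(1 + s))
c(M) = 3*M*(1 + M) (c(M) = 3*(M*(1 + M)) = 3*M*(1 + M))
(O/o(t))*c(3) = (239/11)*(3*3*(1 + 3)) = (239*(1/11))*(3*3*4) = (239/11)*36 = 8604/11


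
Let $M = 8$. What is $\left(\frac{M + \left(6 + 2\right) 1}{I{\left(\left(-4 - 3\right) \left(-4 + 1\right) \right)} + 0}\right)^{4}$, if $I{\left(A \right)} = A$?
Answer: $\frac{65536}{194481} \approx 0.33698$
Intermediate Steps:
$\left(\frac{M + \left(6 + 2\right) 1}{I{\left(\left(-4 - 3\right) \left(-4 + 1\right) \right)} + 0}\right)^{4} = \left(\frac{8 + \left(6 + 2\right) 1}{\left(-4 - 3\right) \left(-4 + 1\right) + 0}\right)^{4} = \left(\frac{8 + 8 \cdot 1}{\left(-7\right) \left(-3\right) + 0}\right)^{4} = \left(\frac{8 + 8}{21 + 0}\right)^{4} = \left(\frac{16}{21}\right)^{4} = \frac{65536}{194481}$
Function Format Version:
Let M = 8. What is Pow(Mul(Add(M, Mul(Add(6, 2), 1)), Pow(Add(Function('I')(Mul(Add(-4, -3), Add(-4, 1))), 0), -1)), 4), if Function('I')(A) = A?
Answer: Rational(65536, 194481) ≈ 0.33698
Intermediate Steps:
Pow(Mul(Add(M, Mul(Add(6, 2), 1)), Pow(Add(Function('I')(Mul(Add(-4, -3), Add(-4, 1))), 0), -1)), 4) = Pow(Mul(Add(8, Mul(Add(6, 2), 1)), Pow(Add(Mul(Add(-4, -3), Add(-4, 1)), 0), -1)), 4) = Pow(Mul(Add(8, Mul(8, 1)), Pow(Add(Mul(-7, -3), 0), -1)), 4) = Pow(Mul(Add(8, 8), Pow(Add(21, 0), -1)), 4) = Pow(Mul(16, Pow(21, -1)), 4) = Pow(Mul(16, Rational(1, 21)), 4) = Pow(Rational(16, 21), 4) = Rational(65536, 194481)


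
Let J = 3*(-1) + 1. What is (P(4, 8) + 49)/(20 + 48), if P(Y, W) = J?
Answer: 47/68 ≈ 0.69118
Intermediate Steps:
J = -2 (J = -3 + 1 = -2)
P(Y, W) = -2
(P(4, 8) + 49)/(20 + 48) = (-2 + 49)/(20 + 48) = 47/68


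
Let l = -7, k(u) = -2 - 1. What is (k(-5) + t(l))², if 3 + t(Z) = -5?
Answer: 121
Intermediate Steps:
k(u) = -3
t(Z) = -8 (t(Z) = -3 - 5 = -8)
(k(-5) + t(l))² = (-3 - 8)² = (-11)² = 121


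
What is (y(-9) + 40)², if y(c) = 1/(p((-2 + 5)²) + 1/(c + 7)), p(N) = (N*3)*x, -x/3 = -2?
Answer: 166978084/104329 ≈ 1600.5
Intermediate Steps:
x = 6 (x = -3*(-2) = 6)
p(N) = 18*N (p(N) = (N*3)*6 = (3*N)*6 = 18*N)
y(c) = 1/(162 + 1/(7 + c)) (y(c) = 1/(18*(-2 + 5)² + 1/(c + 7)) = 1/(18*3² + 1/(7 + c)) = 1/(18*9 + 1/(7 + c)) = 1/(162 + 1/(7 + c)))
(y(-9) + 40)² = ((7 - 9)/(1135 + 162*(-9)) + 40)² = (-2/(1135 - 1458) + 40)² = (-2/(-323) + 40)² = (-1/323*(-2) + 40)² = (2/323 + 40)² = (12922/323)² = 166978084/104329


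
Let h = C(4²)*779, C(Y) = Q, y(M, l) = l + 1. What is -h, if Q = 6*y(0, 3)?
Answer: -18696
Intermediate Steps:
y(M, l) = 1 + l
Q = 24 (Q = 6*(1 + 3) = 6*4 = 24)
C(Y) = 24
h = 18696 (h = 24*779 = 18696)
-h = -1*18696 = -18696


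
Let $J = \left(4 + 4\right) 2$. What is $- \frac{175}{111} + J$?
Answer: $\frac{1601}{111} \approx 14.423$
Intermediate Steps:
$J = 16$ ($J = 8 \cdot 2 = 16$)
$- \frac{175}{111} + J = - \frac{175}{111} + 16 = \frac{1601}{111}$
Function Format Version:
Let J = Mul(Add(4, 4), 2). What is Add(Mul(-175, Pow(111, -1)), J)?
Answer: Rational(1601, 111) ≈ 14.423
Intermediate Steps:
J = 16 (J = Mul(8, 2) = 16)
Add(Mul(-175, Pow(111, -1)), J) = Add(Mul(-175, Pow(111, -1)), 16) = Add(Mul(-175, Rational(1, 111)), 16) = Add(Rational(-175, 111), 16) = Rational(1601, 111)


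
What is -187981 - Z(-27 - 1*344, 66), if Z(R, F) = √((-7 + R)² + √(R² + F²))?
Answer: -187981 - √(142884 + √141997) ≈ -1.8836e+5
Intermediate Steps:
Z(R, F) = √((-7 + R)² + √(F² + R²))
-187981 - Z(-27 - 1*344, 66) = -187981 - √((-7 + (-27 - 1*344))² + √(66² + (-27 - 1*344)²)) = -187981 - √((-7 + (-27 - 344))² + √(4356 + (-27 - 344)²)) = -187981 - √((-7 - 371)² + √(4356 + (-371)²)) = -187981 - √((-378)² + √(4356 + 137641)) = -187981 - √(142884 + √141997)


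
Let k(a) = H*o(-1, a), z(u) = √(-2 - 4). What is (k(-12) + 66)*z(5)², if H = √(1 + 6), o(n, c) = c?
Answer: -396 + 72*√7 ≈ -205.51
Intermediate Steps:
z(u) = I*√6 (z(u) = √(-6) = I*√6)
H = √7 ≈ 2.6458
k(a) = a*√7 (k(a) = √7*a = a*√7)
(k(-12) + 66)*z(5)² = (-12*√7 + 66)*(I*√6)² = (66 - 12*√7)*(-6) = -396 + 72*√7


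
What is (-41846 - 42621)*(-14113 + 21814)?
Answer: -650480367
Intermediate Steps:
(-41846 - 42621)*(-14113 + 21814) = -84467*7701 = -650480367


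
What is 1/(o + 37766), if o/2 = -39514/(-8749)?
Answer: 8749/330493762 ≈ 2.6473e-5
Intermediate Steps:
o = 79028/8749 (o = 2*(-39514/(-8749)) = 2*(-39514*(-1/8749)) = 2*(39514/8749) = 79028/8749 ≈ 9.0328)
1/(o + 37766) = 1/(79028/8749 + 37766) = 1/(330493762/8749) = 8749/330493762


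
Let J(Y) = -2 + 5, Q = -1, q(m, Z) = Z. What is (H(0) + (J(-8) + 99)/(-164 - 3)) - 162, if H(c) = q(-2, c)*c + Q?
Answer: -27323/167 ≈ -163.61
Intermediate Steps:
J(Y) = 3
H(c) = -1 + c**2 (H(c) = c*c - 1 = c**2 - 1 = -1 + c**2)
(H(0) + (J(-8) + 99)/(-164 - 3)) - 162 = ((-1 + 0**2) + (3 + 99)/(-164 - 3)) - 162 = ((-1 + 0) + 102/(-167)) - 162 = (-1 + 102*(-1/167)) - 162 = (-1 - 102/167) - 162 = -269/167 - 162 = -27323/167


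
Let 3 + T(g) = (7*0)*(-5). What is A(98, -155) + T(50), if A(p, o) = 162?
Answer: 159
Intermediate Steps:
T(g) = -3 (T(g) = -3 + (7*0)*(-5) = -3 + 0*(-5) = -3 + 0 = -3)
A(98, -155) + T(50) = 162 - 3 = 159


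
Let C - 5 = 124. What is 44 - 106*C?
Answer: -13630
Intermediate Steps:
C = 129 (C = 5 + 124 = 129)
44 - 106*C = 44 - 106*129 = 44 - 13674 = -13630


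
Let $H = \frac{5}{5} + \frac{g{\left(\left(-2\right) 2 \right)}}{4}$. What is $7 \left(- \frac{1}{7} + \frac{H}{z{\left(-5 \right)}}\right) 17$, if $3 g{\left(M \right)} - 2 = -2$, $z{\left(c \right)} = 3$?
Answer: $\frac{68}{3} \approx 22.667$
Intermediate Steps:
$g{\left(M \right)} = 0$ ($g{\left(M \right)} = \frac{2}{3} + \frac{1}{3} \left(-2\right) = \frac{2}{3} - \frac{2}{3} = 0$)
$H = 1$ ($H = \frac{5}{5} + \frac{0}{4} = 5 \cdot \frac{1}{5} + 0 \cdot \frac{1}{4} = 1 + 0 = 1$)
$7 \left(- \frac{1}{7} + \frac{H}{z{\left(-5 \right)}}\right) 17 = 7 \left(- \frac{1}{7} + 1 \cdot \frac{1}{3}\right) 17 = 7 \left(\left(-1\right) \frac{1}{7} + 1 \cdot \frac{1}{3}\right) 17 = 7 \left(- \frac{1}{7} + \frac{1}{3}\right) 17 = 7 \cdot \frac{4}{21} \cdot 17 = \frac{4}{3} \cdot 17 = \frac{68}{3}$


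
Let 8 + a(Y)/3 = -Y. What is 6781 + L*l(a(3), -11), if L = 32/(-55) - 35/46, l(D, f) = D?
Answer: 1569821/230 ≈ 6825.3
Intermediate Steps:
a(Y) = -24 - 3*Y (a(Y) = -24 + 3*(-Y) = -24 - 3*Y)
L = -3397/2530 (L = 32*(-1/55) - 35*1/46 = -32/55 - 35/46 = -3397/2530 ≈ -1.3427)
6781 + L*l(a(3), -11) = 6781 - 3397*(-24 - 3*3)/2530 = 6781 - 3397*(-24 - 9)/2530 = 6781 - 3397/2530*(-33) = 6781 + 10191/230 = 1569821/230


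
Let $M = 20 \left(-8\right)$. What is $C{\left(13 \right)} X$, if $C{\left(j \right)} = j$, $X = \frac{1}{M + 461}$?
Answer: $\frac{13}{301} \approx 0.043189$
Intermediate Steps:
$M = -160$
$X = \frac{1}{301}$ ($X = \frac{1}{-160 + 461} = \frac{1}{301} \approx 0.0033223$)
$C{\left(13 \right)} X = 13 \cdot \frac{1}{301} = \frac{13}{301}$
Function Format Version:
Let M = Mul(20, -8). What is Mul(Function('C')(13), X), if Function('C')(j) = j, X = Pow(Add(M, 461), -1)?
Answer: Rational(13, 301) ≈ 0.043189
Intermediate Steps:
M = -160
X = Rational(1, 301) (X = Pow(Add(-160, 461), -1) = Pow(301, -1) = Rational(1, 301) ≈ 0.0033223)
Mul(Function('C')(13), X) = Mul(13, Rational(1, 301)) = Rational(13, 301)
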